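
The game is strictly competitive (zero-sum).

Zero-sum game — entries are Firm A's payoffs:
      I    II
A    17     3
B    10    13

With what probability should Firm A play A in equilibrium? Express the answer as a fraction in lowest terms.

3/17

Row minima are 3 and 10, so Firm A's maximin is 10; column maxima are 17 and 13, so Firm B's minimax is 13. These differ, so the equilibrium is in mixed strategies.
Let Firm A play A with probability p. Firm B is indifferent when 17p + 10(1−p) = 3p + 13(1−p), giving p = 3/17.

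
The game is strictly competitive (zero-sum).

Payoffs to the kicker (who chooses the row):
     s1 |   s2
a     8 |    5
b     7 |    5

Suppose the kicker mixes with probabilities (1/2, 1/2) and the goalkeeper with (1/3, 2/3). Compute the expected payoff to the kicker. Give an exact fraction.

Against (1/3, 2/3), each row's expected payoff is a: 6; b: 17/3.
Taking the (1/2, 1/2)-weighted average: (1/2)·(6) + (1/2)·(17/3) = 35/6.

35/6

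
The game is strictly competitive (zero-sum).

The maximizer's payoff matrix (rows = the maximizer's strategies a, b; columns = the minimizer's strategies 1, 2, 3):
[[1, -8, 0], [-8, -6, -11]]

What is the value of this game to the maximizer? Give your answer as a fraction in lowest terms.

-88/13

Column 1 is strictly dominated by 3 for the minimizer (it gives the maximizer more in every row).
The remaining 2×2 game on (a, b) × (2, 3) has no saddle point. Let the maximizer play a with probability p; indifference gives −8p − 6(1−p) = −11(1−p), so p = 5/13.
Similarly the minimizer's optimal q on 2 is 11/13, and the value is -8·(11/13) + (0)·(2/13) = -88/13.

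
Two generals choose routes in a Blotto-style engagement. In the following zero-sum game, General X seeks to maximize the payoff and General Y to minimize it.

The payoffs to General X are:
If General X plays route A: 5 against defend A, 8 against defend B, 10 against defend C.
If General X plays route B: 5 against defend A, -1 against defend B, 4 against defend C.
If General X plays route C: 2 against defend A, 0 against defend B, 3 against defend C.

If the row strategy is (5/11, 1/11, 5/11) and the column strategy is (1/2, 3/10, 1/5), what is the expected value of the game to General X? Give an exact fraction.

91/22

Against (1/2, 3/10, 1/5), each row's expected payoff is route A: 69/10; route B: 3; route C: 8/5.
Taking the (5/11, 1/11, 5/11)-weighted average: (5/11)·(69/10) + (1/11)·(3) + (5/11)·(8/5) = 91/22.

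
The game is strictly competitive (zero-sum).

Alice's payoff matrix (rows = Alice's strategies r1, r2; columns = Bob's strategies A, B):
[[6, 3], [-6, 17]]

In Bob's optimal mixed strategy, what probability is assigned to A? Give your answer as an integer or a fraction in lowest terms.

7/13

Row minima are 3 and -6, so Alice's maximin is 3; column maxima are 6 and 17, so Bob's minimax is 6. These differ, so the equilibrium is in mixed strategies.
Let Bob play A with probability q. Alice is indifferent when 6q + 3(1−q) = −6q + 17(1−q), giving q = 7/13.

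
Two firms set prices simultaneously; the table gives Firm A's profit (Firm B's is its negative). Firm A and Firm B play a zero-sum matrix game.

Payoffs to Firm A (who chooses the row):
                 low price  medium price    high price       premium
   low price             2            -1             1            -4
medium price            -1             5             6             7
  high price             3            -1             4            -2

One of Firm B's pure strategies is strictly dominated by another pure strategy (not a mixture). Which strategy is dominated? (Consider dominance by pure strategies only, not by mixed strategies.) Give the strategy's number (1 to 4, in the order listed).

3

Firm B prefers columns that give Firm A less. Compare high price with medium price: -1 < 1, 5 < 6, -1 < 4.
So medium price strictly dominates high price for Firm B; high price is strictly dominated.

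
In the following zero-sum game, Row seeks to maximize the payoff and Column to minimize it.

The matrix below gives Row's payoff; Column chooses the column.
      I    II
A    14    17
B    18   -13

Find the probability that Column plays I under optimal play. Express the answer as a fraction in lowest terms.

15/17

Row minima are 14 and -13, so Row's maximin is 14; column maxima are 18 and 17, so Column's minimax is 17. These differ, so the equilibrium is in mixed strategies.
Let Column play I with probability q. Row is indifferent when 14q + 17(1−q) = 18q − 13(1−q), giving q = 15/17.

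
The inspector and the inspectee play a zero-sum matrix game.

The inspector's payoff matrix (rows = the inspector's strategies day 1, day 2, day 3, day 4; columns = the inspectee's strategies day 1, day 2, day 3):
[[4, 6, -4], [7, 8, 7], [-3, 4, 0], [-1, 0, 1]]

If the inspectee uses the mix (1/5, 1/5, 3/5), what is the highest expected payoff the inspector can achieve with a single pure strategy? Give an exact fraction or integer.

36/5

day 1: (4)·(1/5) + (6)·(1/5) + (-4)·(3/5) = -2/5.
day 2: (7)·(1/5) + (8)·(1/5) + (7)·(3/5) = 36/5.
day 3: (-3)·(1/5) + (4)·(1/5) + (0)·(3/5) = 1/5.
day 4: (-1)·(1/5) + (0)·(1/5) + (1)·(3/5) = 2/5.
The best pure response is day 2 with expected payoff 36/5.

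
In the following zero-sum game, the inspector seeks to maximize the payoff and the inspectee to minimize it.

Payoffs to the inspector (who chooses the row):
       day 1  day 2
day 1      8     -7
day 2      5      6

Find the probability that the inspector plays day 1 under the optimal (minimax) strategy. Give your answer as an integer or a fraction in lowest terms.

1/16

Row minima are -7 and 5, so the inspector's maximin is 5; column maxima are 8 and 6, so the inspectee's minimax is 6. These differ, so the equilibrium is in mixed strategies.
Let the inspector play day 1 with probability p. The inspectee is indifferent when 8p + 5(1−p) = −7p + 6(1−p), giving p = 1/16.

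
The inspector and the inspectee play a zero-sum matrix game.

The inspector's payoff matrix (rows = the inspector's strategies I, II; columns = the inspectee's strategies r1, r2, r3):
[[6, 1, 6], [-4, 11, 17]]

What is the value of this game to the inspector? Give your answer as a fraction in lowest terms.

Column r3 is strictly dominated by r2 for the inspectee (it gives the inspector more in every row).
The remaining 2×2 game on (I, II) × (r1, r2) has no saddle point. Let the inspector play I with probability p; indifference gives 6p − 4(1−p) = p + 11(1−p), so p = 3/4.
Similarly the inspectee's optimal q on r1 is 1/2, and the value is 6·(1/2) + (1)·(1/2) = 7/2.

7/2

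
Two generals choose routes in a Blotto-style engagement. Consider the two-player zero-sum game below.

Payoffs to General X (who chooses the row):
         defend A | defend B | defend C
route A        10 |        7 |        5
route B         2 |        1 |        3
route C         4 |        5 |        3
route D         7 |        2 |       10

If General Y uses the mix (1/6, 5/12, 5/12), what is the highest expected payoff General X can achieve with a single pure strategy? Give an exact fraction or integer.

route A: (10)·(1/6) + (7)·(5/12) + (5)·(5/12) = 20/3.
route B: (2)·(1/6) + (1)·(5/12) + (3)·(5/12) = 2.
route C: (4)·(1/6) + (5)·(5/12) + (3)·(5/12) = 4.
route D: (7)·(1/6) + (2)·(5/12) + (10)·(5/12) = 37/6.
The best pure response is route A with expected payoff 20/3.

20/3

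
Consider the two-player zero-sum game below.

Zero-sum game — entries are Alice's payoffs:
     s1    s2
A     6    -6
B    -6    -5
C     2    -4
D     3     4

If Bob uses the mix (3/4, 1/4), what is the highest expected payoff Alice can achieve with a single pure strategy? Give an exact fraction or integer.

A: (6)·(3/4) + (-6)·(1/4) = 3.
B: (-6)·(3/4) + (-5)·(1/4) = -23/4.
C: (2)·(3/4) + (-4)·(1/4) = 1/2.
D: (3)·(3/4) + (4)·(1/4) = 13/4.
The best pure response is D with expected payoff 13/4.

13/4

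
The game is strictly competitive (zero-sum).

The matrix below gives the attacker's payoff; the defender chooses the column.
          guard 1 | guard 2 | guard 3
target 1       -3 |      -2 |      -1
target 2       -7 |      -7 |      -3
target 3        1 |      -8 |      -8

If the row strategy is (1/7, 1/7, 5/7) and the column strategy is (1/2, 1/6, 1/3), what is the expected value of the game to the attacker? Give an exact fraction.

Against (1/2, 1/6, 1/3), each row's expected payoff is target 1: -13/6; target 2: -17/3; target 3: -7/2.
Taking the (1/7, 1/7, 5/7)-weighted average: (1/7)·(-13/6) + (1/7)·(-17/3) + (5/7)·(-7/2) = -76/21.

-76/21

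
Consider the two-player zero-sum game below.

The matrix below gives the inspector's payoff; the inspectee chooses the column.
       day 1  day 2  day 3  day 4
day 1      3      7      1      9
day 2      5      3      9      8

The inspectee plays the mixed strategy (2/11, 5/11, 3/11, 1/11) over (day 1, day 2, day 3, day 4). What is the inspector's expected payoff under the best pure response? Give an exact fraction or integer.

day 1: (3)·(2/11) + (7)·(5/11) + (1)·(3/11) + (9)·(1/11) = 53/11.
day 2: (5)·(2/11) + (3)·(5/11) + (9)·(3/11) + (8)·(1/11) = 60/11.
The best pure response is day 2 with expected payoff 60/11.

60/11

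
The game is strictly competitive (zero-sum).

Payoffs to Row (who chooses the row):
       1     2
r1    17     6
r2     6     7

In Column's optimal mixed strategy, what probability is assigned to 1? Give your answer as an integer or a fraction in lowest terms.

Row minima are 6 and 6, so Row's maximin is 6; column maxima are 17 and 7, so Column's minimax is 7. These differ, so the equilibrium is in mixed strategies.
Let Column play 1 with probability q. Row is indifferent when 17q + 6(1−q) = 6q + 7(1−q), giving q = 1/12.

1/12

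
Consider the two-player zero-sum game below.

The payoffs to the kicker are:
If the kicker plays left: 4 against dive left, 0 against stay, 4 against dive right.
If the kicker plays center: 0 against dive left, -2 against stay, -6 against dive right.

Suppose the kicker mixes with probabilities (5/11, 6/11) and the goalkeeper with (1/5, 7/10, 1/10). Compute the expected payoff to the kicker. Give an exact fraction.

Against (1/5, 7/10, 1/10), each row's expected payoff is left: 6/5; center: -2.
Taking the (5/11, 6/11)-weighted average: (5/11)·(6/5) + (6/11)·(-2) = -6/11.

-6/11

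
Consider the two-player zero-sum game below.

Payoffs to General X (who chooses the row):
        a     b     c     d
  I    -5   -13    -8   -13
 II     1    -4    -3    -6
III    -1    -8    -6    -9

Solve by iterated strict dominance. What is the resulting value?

Row III is strictly dominated by row II (1>-1, -4>-8, -3>-6, -6>-9); eliminate III.
Column c is strictly dominated by b for General Y (-13<-8, -4<-3); eliminate c.
Row I is strictly dominated by row II (1>-5, -4>-13, -6>-13); eliminate I.
Column a is strictly dominated by b for General Y (-4<1); eliminate a.
Column b is strictly dominated by d for General Y (-6<-4); eliminate b.
Only (II, d) remains, with payoff -6.

-6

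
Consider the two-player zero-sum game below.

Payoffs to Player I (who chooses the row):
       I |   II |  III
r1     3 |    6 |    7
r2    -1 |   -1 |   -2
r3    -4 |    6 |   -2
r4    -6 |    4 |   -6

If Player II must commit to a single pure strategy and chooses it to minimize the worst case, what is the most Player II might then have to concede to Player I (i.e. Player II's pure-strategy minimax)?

The worst case (largest entry) in each column is I: 3, II: 6, III: 7.
The best (smallest) of these is 3.

3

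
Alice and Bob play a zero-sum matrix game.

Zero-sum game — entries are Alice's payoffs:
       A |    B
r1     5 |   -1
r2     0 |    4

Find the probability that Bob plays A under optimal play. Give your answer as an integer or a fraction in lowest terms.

Row minima are -1 and 0, so Alice's maximin is 0; column maxima are 5 and 4, so Bob's minimax is 4. These differ, so the equilibrium is in mixed strategies.
Let Bob play A with probability q. Alice is indifferent when 5q − (1−q) = 4(1−q), giving q = 1/2.

1/2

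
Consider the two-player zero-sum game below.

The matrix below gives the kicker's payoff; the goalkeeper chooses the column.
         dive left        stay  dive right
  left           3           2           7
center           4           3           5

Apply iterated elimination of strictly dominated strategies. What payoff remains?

3

Column dive left is strictly dominated by stay for the goalkeeper (2<3, 3<4); eliminate dive left.
Column dive right is strictly dominated by stay for the goalkeeper (2<7, 3<5); eliminate dive right.
Row left is strictly dominated by row center (3>2); eliminate left.
Only (center, stay) remains, with payoff 3.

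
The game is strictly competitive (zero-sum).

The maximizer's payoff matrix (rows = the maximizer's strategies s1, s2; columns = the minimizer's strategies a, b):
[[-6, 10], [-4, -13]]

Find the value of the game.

Row minima are -6 and -13, so the maximizer's maximin is -6; column maxima are -4 and 10, so the minimizer's minimax is -4. These differ, so the equilibrium is in mixed strategies.
Let the maximizer play s1 with probability p. The minimizer is indifferent when −6p − 4(1−p) = 10p − 13(1−p), giving p = 9/25.
Let the minimizer play a with probability q. The maximizer is indifferent when −6q + 10(1−q) = −4q − 13(1−q), giving q = 23/25.
The value is -6·(23/25) + (10)·(2/25) = -118/25.

-118/25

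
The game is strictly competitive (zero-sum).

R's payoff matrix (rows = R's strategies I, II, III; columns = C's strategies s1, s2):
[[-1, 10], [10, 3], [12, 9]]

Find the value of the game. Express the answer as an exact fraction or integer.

Row II is strictly dominated by row III, so R never plays it.
The remaining 2×2 game on (I, III) × (s1, s2) has no saddle point. Let R play I with probability p; indifference gives −p + 12(1−p) = 10p + 9(1−p), so p = 3/14.
Similarly C's optimal q on s1 is 1/14, and the value is -1·(1/14) + (10)·(13/14) = 129/14.

129/14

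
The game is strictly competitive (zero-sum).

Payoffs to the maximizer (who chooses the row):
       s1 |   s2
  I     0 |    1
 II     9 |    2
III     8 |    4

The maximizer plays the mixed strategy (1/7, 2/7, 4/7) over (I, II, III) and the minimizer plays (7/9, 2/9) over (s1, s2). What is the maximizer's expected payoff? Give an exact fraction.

56/9

Against (7/9, 2/9), each row's expected payoff is I: 2/9; II: 67/9; III: 64/9.
Taking the (1/7, 2/7, 4/7)-weighted average: (1/7)·(2/9) + (2/7)·(67/9) + (4/7)·(64/9) = 56/9.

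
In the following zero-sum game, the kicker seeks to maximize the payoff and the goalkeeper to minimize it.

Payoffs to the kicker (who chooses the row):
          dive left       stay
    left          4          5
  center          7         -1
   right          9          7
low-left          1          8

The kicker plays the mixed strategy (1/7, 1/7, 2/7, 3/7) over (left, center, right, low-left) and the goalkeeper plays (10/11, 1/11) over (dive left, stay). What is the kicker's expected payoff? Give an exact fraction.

Against (10/11, 1/11), each row's expected payoff is left: 45/11; center: 69/11; right: 97/11; low-left: 18/11.
Taking the (1/7, 1/7, 2/7, 3/7)-weighted average: (1/7)·(45/11) + (1/7)·(69/11) + (2/7)·(97/11) + (3/7)·(18/11) = 362/77.

362/77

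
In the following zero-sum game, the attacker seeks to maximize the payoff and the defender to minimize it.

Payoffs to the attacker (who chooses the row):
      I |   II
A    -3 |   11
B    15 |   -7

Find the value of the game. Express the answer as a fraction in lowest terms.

Row minima are -3 and -7, so the attacker's maximin is -3; column maxima are 15 and 11, so the defender's minimax is 11. These differ, so the equilibrium is in mixed strategies.
Let the attacker play A with probability p. The defender is indifferent when −3p + 15(1−p) = 11p − 7(1−p), giving p = 11/18.
Let the defender play I with probability q. The attacker is indifferent when −3q + 11(1−q) = 15q − 7(1−q), giving q = 1/2.
The value is -3·(1/2) + (11)·(1/2) = 4.

4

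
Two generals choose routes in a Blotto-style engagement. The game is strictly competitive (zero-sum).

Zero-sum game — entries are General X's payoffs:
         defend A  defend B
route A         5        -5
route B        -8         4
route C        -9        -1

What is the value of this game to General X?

Row route C is strictly dominated by row route B, so General X never plays it.
The remaining 2×2 game on (route A, route B) × (defend A, defend B) has no saddle point. Let General X play route A with probability p; indifference gives 5p − 8(1−p) = −5p + 4(1−p), so p = 6/11.
Similarly General Y's optimal q on defend A is 9/22, and the value is 5·(9/22) + (-5)·(13/22) = -10/11.

-10/11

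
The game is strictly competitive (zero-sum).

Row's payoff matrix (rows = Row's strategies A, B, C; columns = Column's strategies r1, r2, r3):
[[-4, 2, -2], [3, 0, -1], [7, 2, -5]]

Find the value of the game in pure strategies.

Row minima: -4, -1, -5 → Row's maximin is -1.
Column maxima: 7, 2, -1 → Column's minimax is -1.
They coincide at (B, r3), so the value is -1.

-1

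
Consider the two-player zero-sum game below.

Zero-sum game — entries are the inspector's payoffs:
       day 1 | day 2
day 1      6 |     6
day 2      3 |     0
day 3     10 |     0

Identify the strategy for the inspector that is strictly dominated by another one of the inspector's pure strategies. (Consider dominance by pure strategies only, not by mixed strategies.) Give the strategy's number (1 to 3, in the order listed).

Compare day 2 with day 1: 6 > 3, 6 > 0.
So day 1 strictly dominates day 2 for the inspector; day 2 is strictly dominated.

2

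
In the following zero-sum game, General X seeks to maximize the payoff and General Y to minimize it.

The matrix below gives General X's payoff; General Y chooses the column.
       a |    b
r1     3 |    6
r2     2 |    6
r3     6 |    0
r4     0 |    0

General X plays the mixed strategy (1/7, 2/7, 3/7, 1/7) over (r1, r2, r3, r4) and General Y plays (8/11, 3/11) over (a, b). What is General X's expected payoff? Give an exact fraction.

254/77

Against (8/11, 3/11), each row's expected payoff is r1: 42/11; r2: 34/11; r3: 48/11; r4: 0.
Taking the (1/7, 2/7, 3/7, 1/7)-weighted average: (1/7)·(42/11) + (2/7)·(34/11) + (3/7)·(48/11) + (1/7)·(0) = 254/77.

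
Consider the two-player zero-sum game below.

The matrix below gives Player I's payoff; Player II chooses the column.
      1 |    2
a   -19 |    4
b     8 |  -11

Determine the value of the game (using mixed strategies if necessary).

Row minima are -19 and -11, so Player I's maximin is -11; column maxima are 8 and 4, so Player II's minimax is 4. These differ, so the equilibrium is in mixed strategies.
Let Player I play a with probability p. Player II is indifferent when −19p + 8(1−p) = 4p − 11(1−p), giving p = 19/42.
Let Player II play 1 with probability q. Player I is indifferent when −19q + 4(1−q) = 8q − 11(1−q), giving q = 5/14.
The value is -19·(5/14) + (4)·(9/14) = -59/14.

-59/14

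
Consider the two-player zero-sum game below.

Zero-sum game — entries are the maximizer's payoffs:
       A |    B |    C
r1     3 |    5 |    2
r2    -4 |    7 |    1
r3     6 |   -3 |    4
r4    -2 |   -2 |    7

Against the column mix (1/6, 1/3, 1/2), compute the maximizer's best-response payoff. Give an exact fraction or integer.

r1: (3)·(1/6) + (5)·(1/3) + (2)·(1/2) = 19/6.
r2: (-4)·(1/6) + (7)·(1/3) + (1)·(1/2) = 13/6.
r3: (6)·(1/6) + (-3)·(1/3) + (4)·(1/2) = 2.
r4: (-2)·(1/6) + (-2)·(1/3) + (7)·(1/2) = 5/2.
The best pure response is r1 with expected payoff 19/6.

19/6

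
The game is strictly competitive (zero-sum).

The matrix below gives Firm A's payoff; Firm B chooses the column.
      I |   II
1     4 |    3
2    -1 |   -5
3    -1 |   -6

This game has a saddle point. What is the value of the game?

Row minima: 3, -5, -6 → Firm A's maximin is 3.
Column maxima: 4, 3 → Firm B's minimax is 3.
They coincide at (1, II), so the value is 3.

3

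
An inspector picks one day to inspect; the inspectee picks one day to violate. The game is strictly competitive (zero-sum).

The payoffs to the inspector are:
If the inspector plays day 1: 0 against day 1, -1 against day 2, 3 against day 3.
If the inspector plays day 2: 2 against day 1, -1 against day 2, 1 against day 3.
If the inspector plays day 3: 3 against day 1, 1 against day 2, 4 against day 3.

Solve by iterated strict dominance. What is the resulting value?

1

Column day 3 is strictly dominated by day 2 for the inspectee (-1<3, -1<1, 1<4); eliminate day 3.
Row day 2 is strictly dominated by row day 3 (3>2, 1>-1); eliminate day 2.
Row day 1 is strictly dominated by row day 3 (3>0, 1>-1); eliminate day 1.
Column day 1 is strictly dominated by day 2 for the inspectee (1<3); eliminate day 1.
Only (day 3, day 2) remains, with payoff 1.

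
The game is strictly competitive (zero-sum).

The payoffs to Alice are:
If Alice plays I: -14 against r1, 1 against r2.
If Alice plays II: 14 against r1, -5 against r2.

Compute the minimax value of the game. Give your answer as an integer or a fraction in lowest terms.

-28/17

Row minima are -14 and -5, so Alice's maximin is -5; column maxima are 14 and 1, so Bob's minimax is 1. These differ, so the equilibrium is in mixed strategies.
Let Alice play I with probability p. Bob is indifferent when −14p + 14(1−p) = p − 5(1−p), giving p = 19/34.
Let Bob play r1 with probability q. Alice is indifferent when −14q + (1−q) = 14q − 5(1−q), giving q = 3/17.
The value is -14·(3/17) + (1)·(14/17) = -28/17.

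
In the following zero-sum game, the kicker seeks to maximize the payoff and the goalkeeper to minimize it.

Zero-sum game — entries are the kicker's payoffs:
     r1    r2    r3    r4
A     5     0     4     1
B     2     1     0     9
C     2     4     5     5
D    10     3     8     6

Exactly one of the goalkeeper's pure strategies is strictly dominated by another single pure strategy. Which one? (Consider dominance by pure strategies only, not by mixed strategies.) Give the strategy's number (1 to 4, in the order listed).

4

The goalkeeper prefers columns that give the kicker less. Compare r4 with r2: 0 < 1, 1 < 9, 4 < 5, 3 < 6.
So r2 strictly dominates r4 for the goalkeeper; r4 is strictly dominated.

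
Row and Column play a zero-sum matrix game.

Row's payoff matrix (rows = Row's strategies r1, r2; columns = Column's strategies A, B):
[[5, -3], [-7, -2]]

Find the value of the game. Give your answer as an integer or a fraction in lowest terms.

Row minima are -3 and -7, so Row's maximin is -3; column maxima are 5 and -2, so Column's minimax is -2. These differ, so the equilibrium is in mixed strategies.
Let Row play r1 with probability p. Column is indifferent when 5p − 7(1−p) = −3p − 2(1−p), giving p = 5/13.
Let Column play A with probability q. Row is indifferent when 5q − 3(1−q) = −7q − 2(1−q), giving q = 1/13.
The value is 5·(1/13) + (-3)·(12/13) = -31/13.

-31/13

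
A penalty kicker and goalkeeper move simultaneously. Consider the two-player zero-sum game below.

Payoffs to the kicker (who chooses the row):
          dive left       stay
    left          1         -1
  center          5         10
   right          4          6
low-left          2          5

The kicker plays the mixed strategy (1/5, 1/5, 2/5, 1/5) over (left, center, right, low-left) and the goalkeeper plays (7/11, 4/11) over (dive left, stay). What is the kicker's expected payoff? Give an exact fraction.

Against (7/11, 4/11), each row's expected payoff is left: 3/11; center: 75/11; right: 52/11; low-left: 34/11.
Taking the (1/5, 1/5, 2/5, 1/5)-weighted average: (1/5)·(3/11) + (1/5)·(75/11) + (2/5)·(52/11) + (1/5)·(34/11) = 216/55.

216/55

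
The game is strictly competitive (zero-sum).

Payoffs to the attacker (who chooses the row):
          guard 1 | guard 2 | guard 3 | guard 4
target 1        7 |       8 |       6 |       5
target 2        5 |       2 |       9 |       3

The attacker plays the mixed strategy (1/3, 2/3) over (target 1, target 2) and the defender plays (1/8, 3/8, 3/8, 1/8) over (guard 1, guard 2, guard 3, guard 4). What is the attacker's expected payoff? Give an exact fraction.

Against (1/8, 3/8, 3/8, 1/8), each row's expected payoff is target 1: 27/4; target 2: 41/8.
Taking the (1/3, 2/3)-weighted average: (1/3)·(27/4) + (2/3)·(41/8) = 17/3.

17/3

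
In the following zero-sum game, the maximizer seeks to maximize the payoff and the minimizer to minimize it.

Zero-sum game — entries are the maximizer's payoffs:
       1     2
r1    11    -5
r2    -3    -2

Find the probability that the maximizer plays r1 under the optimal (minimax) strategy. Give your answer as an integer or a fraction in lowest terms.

1/17

Row minima are -5 and -3, so the maximizer's maximin is -3; column maxima are 11 and -2, so the minimizer's minimax is -2. These differ, so the equilibrium is in mixed strategies.
Let the maximizer play r1 with probability p. The minimizer is indifferent when 11p − 3(1−p) = −5p − 2(1−p), giving p = 1/17.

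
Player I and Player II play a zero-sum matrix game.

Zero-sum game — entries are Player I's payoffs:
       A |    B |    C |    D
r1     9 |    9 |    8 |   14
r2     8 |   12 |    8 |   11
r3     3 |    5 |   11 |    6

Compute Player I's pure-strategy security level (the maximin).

8

The worst-case payoff for each row is r1: 8, r2: 8, r3: 3.
The best of these is 8.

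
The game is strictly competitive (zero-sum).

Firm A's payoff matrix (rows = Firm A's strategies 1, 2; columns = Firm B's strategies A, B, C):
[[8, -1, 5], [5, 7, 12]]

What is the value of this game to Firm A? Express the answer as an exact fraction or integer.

61/11

Column C is strictly dominated by B for Firm B (it gives Firm A more in every row).
The remaining 2×2 game on (1, 2) × (A, B) has no saddle point. Let Firm A play 1 with probability p; indifference gives 8p + 5(1−p) = −p + 7(1−p), so p = 2/11.
Similarly Firm B's optimal q on A is 8/11, and the value is 8·(8/11) + (-1)·(3/11) = 61/11.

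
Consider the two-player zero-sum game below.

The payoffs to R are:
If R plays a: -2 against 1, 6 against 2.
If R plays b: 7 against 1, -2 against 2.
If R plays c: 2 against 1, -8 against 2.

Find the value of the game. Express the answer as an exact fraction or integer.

Row c is strictly dominated by row b, so R never plays it.
The remaining 2×2 game on (a, b) × (1, 2) has no saddle point. Let R play a with probability p; indifference gives −2p + 7(1−p) = 6p − 2(1−p), so p = 9/17.
Similarly C's optimal q on 1 is 8/17, and the value is -2·(8/17) + (6)·(9/17) = 38/17.

38/17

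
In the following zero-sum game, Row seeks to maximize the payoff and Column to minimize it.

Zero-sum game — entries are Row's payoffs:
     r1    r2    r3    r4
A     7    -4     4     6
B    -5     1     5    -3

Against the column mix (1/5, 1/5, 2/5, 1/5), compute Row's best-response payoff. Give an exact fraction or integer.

17/5

A: (7)·(1/5) + (-4)·(1/5) + (4)·(2/5) + (6)·(1/5) = 17/5.
B: (-5)·(1/5) + (1)·(1/5) + (5)·(2/5) + (-3)·(1/5) = 3/5.
The best pure response is A with expected payoff 17/5.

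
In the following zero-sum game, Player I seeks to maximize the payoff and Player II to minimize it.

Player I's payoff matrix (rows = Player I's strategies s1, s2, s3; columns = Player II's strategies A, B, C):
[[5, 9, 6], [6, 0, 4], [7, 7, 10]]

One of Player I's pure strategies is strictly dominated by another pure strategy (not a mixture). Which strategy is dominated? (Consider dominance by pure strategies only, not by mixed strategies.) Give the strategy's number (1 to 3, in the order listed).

Compare s2 with s3: 7 > 6, 7 > 0, 10 > 4.
So s3 strictly dominates s2 for Player I; s2 is strictly dominated.

2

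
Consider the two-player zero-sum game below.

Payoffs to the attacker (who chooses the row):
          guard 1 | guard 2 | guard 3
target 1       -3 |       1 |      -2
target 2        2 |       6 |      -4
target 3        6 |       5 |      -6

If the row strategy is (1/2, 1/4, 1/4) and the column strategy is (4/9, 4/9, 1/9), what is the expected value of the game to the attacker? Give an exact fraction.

23/18

Against (4/9, 4/9, 1/9), each row's expected payoff is target 1: -10/9; target 2: 28/9; target 3: 38/9.
Taking the (1/2, 1/4, 1/4)-weighted average: (1/2)·(-10/9) + (1/4)·(28/9) + (1/4)·(38/9) = 23/18.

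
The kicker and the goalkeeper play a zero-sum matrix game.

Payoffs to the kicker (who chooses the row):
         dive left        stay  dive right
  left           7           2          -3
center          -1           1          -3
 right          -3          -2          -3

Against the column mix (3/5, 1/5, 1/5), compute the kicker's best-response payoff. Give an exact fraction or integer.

4

left: (7)·(3/5) + (2)·(1/5) + (-3)·(1/5) = 4.
center: (-1)·(3/5) + (1)·(1/5) + (-3)·(1/5) = -1.
right: (-3)·(3/5) + (-2)·(1/5) + (-3)·(1/5) = -14/5.
The best pure response is left with expected payoff 4.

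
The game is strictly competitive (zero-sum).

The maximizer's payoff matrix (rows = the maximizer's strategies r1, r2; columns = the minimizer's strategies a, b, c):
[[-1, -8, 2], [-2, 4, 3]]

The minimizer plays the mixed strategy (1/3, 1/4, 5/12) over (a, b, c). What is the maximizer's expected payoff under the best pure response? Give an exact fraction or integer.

19/12

r1: (-1)·(1/3) + (-8)·(1/4) + (2)·(5/12) = -3/2.
r2: (-2)·(1/3) + (4)·(1/4) + (3)·(5/12) = 19/12.
The best pure response is r2 with expected payoff 19/12.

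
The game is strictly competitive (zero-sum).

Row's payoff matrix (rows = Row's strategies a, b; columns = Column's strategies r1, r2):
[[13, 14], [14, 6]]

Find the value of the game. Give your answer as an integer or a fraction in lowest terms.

Row minima are 13 and 6, so Row's maximin is 13; column maxima are 14 and 14, so Column's minimax is 14. These differ, so the equilibrium is in mixed strategies.
Let Row play a with probability p. Column is indifferent when 13p + 14(1−p) = 14p + 6(1−p), giving p = 8/9.
Let Column play r1 with probability q. Row is indifferent when 13q + 14(1−q) = 14q + 6(1−q), giving q = 8/9.
The value is 13·(8/9) + (14)·(1/9) = 118/9.

118/9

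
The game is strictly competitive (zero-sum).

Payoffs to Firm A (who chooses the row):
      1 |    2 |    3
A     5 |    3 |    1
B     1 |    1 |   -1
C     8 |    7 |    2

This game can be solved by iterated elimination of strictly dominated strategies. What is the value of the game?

2

Row A is strictly dominated by row C (8>5, 7>3, 2>1); eliminate A.
Row B is strictly dominated by row C (8>1, 7>1, 2>-1); eliminate B.
Column 1 is strictly dominated by 2 for Firm B (7<8); eliminate 1.
Column 2 is strictly dominated by 3 for Firm B (2<7); eliminate 2.
Only (C, 3) remains, with payoff 2.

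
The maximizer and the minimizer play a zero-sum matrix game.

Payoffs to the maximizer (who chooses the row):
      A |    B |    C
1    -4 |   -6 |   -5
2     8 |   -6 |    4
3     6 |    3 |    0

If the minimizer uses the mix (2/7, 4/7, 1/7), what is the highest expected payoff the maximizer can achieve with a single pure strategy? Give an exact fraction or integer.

24/7

1: (-4)·(2/7) + (-6)·(4/7) + (-5)·(1/7) = -37/7.
2: (8)·(2/7) + (-6)·(4/7) + (4)·(1/7) = -4/7.
3: (6)·(2/7) + (3)·(4/7) + (0)·(1/7) = 24/7.
The best pure response is 3 with expected payoff 24/7.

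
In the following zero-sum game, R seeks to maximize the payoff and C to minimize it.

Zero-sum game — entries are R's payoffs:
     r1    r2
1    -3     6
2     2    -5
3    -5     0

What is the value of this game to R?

-3/16

Row 3 is strictly dominated by row 1, so R never plays it.
The remaining 2×2 game on (1, 2) × (r1, r2) has no saddle point. Let R play 1 with probability p; indifference gives −3p + 2(1−p) = 6p − 5(1−p), so p = 7/16.
Similarly C's optimal q on r1 is 11/16, and the value is -3·(11/16) + (6)·(5/16) = -3/16.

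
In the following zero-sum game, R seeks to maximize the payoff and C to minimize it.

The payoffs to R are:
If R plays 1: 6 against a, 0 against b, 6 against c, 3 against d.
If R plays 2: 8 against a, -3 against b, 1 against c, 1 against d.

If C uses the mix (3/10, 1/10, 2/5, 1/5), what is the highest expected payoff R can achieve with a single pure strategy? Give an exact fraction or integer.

24/5

1: (6)·(3/10) + (0)·(1/10) + (6)·(2/5) + (3)·(1/5) = 24/5.
2: (8)·(3/10) + (-3)·(1/10) + (1)·(2/5) + (1)·(1/5) = 27/10.
The best pure response is 1 with expected payoff 24/5.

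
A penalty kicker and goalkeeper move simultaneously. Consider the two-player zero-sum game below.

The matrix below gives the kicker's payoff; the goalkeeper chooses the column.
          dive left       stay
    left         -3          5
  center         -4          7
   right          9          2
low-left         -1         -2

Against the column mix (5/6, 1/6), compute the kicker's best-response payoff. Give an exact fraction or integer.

47/6

left: (-3)·(5/6) + (5)·(1/6) = -5/3.
center: (-4)·(5/6) + (7)·(1/6) = -13/6.
right: (9)·(5/6) + (2)·(1/6) = 47/6.
low-left: (-1)·(5/6) + (-2)·(1/6) = -7/6.
The best pure response is right with expected payoff 47/6.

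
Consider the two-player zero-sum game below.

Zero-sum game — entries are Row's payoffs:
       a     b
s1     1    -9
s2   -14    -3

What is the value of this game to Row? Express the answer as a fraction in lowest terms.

Row minima are -9 and -14, so Row's maximin is -9; column maxima are 1 and -3, so Column's minimax is -3. These differ, so the equilibrium is in mixed strategies.
Let Row play s1 with probability p. Column is indifferent when p − 14(1−p) = −9p − 3(1−p), giving p = 11/21.
Let Column play a with probability q. Row is indifferent when q − 9(1−q) = −14q − 3(1−q), giving q = 2/7.
The value is 1·(2/7) + (-9)·(5/7) = -43/7.

-43/7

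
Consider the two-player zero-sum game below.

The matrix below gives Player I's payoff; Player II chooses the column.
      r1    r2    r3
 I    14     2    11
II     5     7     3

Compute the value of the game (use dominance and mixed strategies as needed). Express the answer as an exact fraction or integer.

Column r1 is strictly dominated by r3 for Player II (it gives Player I more in every row).
The remaining 2×2 game on (I, II) × (r2, r3) has no saddle point. Let Player I play I with probability p; indifference gives 2p + 7(1−p) = 11p + 3(1−p), so p = 4/13.
Similarly Player II's optimal q on r2 is 8/13, and the value is 2·(8/13) + (11)·(5/13) = 71/13.

71/13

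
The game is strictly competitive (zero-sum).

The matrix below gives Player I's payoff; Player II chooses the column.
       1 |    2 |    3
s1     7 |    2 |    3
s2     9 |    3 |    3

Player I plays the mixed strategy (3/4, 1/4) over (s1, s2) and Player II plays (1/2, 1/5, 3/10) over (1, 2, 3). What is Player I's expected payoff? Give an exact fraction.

51/10

Against (1/2, 1/5, 3/10), each row's expected payoff is s1: 24/5; s2: 6.
Taking the (3/4, 1/4)-weighted average: (3/4)·(24/5) + (1/4)·(6) = 51/10.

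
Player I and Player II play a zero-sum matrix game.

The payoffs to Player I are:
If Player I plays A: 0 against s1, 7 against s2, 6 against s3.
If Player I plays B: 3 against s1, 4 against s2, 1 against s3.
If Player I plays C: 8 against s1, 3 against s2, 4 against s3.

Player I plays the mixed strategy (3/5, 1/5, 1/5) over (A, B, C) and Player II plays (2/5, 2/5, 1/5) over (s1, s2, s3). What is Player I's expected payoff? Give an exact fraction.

101/25

Against (2/5, 2/5, 1/5), each row's expected payoff is A: 4; B: 3; C: 26/5.
Taking the (3/5, 1/5, 1/5)-weighted average: (3/5)·(4) + (1/5)·(3) + (1/5)·(26/5) = 101/25.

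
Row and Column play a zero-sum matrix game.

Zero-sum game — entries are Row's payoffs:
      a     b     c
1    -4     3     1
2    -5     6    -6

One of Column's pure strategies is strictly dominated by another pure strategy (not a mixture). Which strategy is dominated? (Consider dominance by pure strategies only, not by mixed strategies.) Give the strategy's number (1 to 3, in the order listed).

2

Column prefers columns that give Row less. Compare b with a: -4 < 3, -5 < 6.
So a strictly dominates b for Column; b is strictly dominated.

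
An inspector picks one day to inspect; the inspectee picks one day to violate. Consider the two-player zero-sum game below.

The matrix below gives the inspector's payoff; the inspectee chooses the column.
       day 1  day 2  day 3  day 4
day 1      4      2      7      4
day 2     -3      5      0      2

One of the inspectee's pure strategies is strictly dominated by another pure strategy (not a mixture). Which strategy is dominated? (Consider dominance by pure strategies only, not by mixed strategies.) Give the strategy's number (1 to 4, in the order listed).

The inspectee prefers columns that give the inspector less. Compare day 3 with day 1: 4 < 7, -3 < 0.
So day 1 strictly dominates day 3 for the inspectee; day 3 is strictly dominated.

3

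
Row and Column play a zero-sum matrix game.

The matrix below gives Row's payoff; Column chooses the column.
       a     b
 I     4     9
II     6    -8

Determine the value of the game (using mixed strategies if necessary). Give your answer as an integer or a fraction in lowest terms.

86/19

Row minima are 4 and -8, so Row's maximin is 4; column maxima are 6 and 9, so Column's minimax is 6. These differ, so the equilibrium is in mixed strategies.
Let Row play I with probability p. Column is indifferent when 4p + 6(1−p) = 9p − 8(1−p), giving p = 14/19.
Let Column play a with probability q. Row is indifferent when 4q + 9(1−q) = 6q − 8(1−q), giving q = 17/19.
The value is 4·(17/19) + (9)·(2/19) = 86/19.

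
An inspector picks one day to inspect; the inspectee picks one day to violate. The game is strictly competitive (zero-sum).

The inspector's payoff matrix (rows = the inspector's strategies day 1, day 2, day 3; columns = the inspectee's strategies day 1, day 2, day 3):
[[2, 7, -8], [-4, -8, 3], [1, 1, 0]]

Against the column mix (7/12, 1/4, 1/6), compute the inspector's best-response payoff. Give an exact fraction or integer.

day 1: (2)·(7/12) + (7)·(1/4) + (-8)·(1/6) = 19/12.
day 2: (-4)·(7/12) + (-8)·(1/4) + (3)·(1/6) = -23/6.
day 3: (1)·(7/12) + (1)·(1/4) + (0)·(1/6) = 5/6.
The best pure response is day 1 with expected payoff 19/12.

19/12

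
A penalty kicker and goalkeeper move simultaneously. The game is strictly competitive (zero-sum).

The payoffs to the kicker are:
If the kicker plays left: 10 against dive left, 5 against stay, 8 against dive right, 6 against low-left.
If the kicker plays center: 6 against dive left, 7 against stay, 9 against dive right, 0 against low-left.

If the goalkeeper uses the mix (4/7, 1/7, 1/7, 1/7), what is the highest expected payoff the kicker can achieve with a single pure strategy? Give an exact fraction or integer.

59/7

left: (10)·(4/7) + (5)·(1/7) + (8)·(1/7) + (6)·(1/7) = 59/7.
center: (6)·(4/7) + (7)·(1/7) + (9)·(1/7) + (0)·(1/7) = 40/7.
The best pure response is left with expected payoff 59/7.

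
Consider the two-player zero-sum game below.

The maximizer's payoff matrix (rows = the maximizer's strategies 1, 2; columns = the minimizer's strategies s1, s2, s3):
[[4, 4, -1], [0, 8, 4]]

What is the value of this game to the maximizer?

Column s2 is strictly dominated by s3 for the minimizer (it gives the maximizer more in every row).
The remaining 2×2 game on (1, 2) × (s1, s3) has no saddle point. Let the maximizer play 1 with probability p; indifference gives 4p = −p + 4(1−p), so p = 4/9.
Similarly the minimizer's optimal q on s1 is 5/9, and the value is 4·(5/9) + (-1)·(4/9) = 16/9.

16/9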